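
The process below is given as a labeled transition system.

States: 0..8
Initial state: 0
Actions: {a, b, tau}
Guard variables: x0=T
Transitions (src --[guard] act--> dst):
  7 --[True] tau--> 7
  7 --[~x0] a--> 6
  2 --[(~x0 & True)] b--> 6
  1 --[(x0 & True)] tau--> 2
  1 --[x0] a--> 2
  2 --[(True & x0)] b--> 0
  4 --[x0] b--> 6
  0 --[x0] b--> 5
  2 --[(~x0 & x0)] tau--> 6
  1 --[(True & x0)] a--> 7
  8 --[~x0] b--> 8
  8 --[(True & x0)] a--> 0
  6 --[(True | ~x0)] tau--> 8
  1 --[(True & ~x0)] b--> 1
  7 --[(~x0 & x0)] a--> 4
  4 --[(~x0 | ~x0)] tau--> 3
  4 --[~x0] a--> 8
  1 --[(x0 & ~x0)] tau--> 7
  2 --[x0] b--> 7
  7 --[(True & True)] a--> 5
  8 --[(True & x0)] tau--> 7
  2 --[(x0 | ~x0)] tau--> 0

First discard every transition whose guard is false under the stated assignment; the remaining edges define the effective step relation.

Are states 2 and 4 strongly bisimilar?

Answer: NOT BISIMILAR

Trace:
Compute ~ classes (split until stable):
  round 0: {{0,1,2,3,4,5,6,7,8}}
  round 1: {{0,4},{1,7,8},{2},{3,5},{6}}
  round 2: {{0},{1},{2},{3,5},{4},{6},{7},{8}}
8 equivalence class(es) (converged in 3)
[2]={2}  [4]={4}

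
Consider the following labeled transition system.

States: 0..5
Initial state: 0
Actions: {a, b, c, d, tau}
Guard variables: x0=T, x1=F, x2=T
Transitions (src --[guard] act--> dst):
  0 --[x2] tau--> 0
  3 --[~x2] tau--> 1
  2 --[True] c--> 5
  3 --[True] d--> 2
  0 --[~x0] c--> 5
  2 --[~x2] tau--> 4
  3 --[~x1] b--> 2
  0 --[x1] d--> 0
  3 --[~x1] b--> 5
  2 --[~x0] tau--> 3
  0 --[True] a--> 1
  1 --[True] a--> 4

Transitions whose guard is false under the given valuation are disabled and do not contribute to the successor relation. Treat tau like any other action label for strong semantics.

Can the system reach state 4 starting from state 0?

Answer: REACHABLE

Trace:
7 transition(s) survive guard evaluation.
depth 0: {0}
depth 1: {1}  now seen {0,1}
depth 2: {4}  now seen {0,1,4}
Reach set: {0,1,4}
witness 4: a·a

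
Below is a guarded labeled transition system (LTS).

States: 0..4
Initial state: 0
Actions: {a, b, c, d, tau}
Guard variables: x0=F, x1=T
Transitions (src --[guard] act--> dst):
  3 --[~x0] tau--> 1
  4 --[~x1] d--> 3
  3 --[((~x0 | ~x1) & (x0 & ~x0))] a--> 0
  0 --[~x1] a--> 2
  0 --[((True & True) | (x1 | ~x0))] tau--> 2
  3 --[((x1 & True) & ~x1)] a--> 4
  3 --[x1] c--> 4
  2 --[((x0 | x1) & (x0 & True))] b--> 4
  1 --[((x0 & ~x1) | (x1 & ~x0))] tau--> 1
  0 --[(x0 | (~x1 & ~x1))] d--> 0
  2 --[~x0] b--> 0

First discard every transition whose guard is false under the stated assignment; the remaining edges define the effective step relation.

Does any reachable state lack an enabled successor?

Reachable = {0,2}
  0: tau→2  [1 exit(s)]
  2: b→0  [1 exit(s)]

Answer: DEADLOCK-FREE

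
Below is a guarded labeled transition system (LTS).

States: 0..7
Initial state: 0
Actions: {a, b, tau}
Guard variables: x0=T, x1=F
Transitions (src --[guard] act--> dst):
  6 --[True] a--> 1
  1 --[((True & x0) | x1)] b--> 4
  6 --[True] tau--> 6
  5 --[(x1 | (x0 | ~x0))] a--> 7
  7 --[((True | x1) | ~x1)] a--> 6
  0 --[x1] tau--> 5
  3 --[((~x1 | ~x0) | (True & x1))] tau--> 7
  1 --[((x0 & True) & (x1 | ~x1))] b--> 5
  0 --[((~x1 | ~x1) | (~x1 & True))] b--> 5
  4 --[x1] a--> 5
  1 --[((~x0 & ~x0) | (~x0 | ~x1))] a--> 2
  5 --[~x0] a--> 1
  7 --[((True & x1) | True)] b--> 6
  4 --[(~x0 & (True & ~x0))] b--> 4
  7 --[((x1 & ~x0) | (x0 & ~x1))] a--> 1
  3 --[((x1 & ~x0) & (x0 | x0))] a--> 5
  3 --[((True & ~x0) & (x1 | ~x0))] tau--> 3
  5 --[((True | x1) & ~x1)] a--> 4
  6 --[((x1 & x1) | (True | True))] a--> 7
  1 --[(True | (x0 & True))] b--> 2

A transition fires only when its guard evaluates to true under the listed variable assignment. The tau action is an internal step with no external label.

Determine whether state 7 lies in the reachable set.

After dropping false guards: 14 live edges.
L0 = {0}
L1 = {5}  now seen {0,5}
L2 = {4,7}  now seen {0,4,5,7}
L3 = {1,6}  now seen {0,1,4,5,6,7}
L4 = {2}  now seen {0,1,2,4,5,6,7}
Reach set: {0,1,2,4,5,6,7}
trace reaching 7: b·a

Answer: REACHABLE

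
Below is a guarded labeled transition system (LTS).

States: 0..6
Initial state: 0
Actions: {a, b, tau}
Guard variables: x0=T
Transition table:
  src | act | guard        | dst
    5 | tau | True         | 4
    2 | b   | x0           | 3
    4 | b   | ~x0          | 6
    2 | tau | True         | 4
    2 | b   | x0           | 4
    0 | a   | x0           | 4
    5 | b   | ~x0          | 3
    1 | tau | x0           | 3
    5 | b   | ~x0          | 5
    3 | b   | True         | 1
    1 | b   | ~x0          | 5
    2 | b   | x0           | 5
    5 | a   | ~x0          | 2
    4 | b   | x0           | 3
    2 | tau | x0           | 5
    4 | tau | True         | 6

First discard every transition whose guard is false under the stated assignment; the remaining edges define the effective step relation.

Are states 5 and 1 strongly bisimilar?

Answer: NOT BISIMILAR

Working:
Compute ~ classes (split until stable):
  π0 = {{0,1,2,3,4,5,6}}
  π1 = {{0},{1,5},{2,4},{3},{6}}
  π2 = {{0},{1},{2},{3},{4},{5},{6}}
Fixed point at round 3; 7 class(es).
class of 5: {5}; class of 1: {1}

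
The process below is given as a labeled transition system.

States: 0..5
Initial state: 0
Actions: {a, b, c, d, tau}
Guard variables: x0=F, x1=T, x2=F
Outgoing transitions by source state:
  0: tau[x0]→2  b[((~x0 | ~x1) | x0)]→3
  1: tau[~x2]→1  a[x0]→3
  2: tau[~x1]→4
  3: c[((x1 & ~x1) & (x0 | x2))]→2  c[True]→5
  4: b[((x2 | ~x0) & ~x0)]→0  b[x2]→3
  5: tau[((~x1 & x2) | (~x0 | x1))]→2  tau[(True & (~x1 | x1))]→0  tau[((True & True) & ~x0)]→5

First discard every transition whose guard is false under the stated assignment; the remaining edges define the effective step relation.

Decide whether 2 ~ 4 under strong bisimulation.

Answer: NOT BISIMILAR

Working:
Bisimulation quotient by refinement:
  P[0] = {{0,1,2,3,4,5}}
  P[1] = {{0,4},{1,5},{2},{3}}
  P[2] = {{0},{1},{2},{3},{4},{5}}
Fixed point at round 3; 6 class(es).
2∈{2}, 4∈{4}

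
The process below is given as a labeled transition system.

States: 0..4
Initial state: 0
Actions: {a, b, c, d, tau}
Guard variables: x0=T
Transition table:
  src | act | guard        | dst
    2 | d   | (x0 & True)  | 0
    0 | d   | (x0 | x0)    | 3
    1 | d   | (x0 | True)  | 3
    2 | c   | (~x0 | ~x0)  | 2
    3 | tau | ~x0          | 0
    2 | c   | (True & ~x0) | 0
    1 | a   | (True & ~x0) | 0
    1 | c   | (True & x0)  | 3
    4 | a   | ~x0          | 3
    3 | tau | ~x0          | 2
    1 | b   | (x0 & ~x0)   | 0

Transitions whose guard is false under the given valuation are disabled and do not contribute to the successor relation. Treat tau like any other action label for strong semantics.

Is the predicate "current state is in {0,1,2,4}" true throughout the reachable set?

Answer: INVARIANT VIOLATED at state 3

Trace:
Allowed set {0,1,2,4}
Reach set: {0,3}
  0: ok
  3: outside
counterexample path to 3: d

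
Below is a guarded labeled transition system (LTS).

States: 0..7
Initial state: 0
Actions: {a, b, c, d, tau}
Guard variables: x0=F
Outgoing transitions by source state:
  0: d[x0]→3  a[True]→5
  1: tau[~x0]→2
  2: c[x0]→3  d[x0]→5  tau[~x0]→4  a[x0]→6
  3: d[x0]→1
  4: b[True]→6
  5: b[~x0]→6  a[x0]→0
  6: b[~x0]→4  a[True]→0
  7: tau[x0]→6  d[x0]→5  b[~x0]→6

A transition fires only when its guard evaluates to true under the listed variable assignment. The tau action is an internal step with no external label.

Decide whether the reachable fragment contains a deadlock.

Answer: DEADLOCK-FREE

Working:
R = {0,4,5,6}
  0: a→5  [deg 1]
  4: b→6  [deg 1]
  5: b→6  [deg 1]
  6: a→0  b→4  [deg 2]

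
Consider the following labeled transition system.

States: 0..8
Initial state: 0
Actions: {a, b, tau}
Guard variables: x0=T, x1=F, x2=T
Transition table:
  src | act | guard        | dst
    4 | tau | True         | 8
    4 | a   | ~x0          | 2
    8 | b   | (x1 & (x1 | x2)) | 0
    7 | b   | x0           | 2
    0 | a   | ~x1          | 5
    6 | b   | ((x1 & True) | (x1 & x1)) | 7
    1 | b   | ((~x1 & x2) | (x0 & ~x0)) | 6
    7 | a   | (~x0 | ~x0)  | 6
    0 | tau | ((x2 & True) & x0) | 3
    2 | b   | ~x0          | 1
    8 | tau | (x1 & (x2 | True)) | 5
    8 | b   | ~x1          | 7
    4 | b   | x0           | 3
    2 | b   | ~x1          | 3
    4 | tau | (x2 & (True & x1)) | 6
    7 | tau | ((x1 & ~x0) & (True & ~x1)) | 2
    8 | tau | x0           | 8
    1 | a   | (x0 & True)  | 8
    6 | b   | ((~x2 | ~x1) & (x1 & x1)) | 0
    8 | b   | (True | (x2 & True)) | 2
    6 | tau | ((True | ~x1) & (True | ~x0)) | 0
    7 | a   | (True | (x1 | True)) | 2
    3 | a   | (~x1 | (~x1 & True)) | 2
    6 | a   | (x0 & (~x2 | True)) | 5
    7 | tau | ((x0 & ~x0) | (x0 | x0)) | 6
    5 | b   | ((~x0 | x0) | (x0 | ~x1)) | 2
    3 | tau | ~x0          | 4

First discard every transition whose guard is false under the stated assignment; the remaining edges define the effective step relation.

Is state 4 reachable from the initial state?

After dropping false guards: 17 live edges.
Layer 0: {0}
Layer 1: {3,5}  cumulative {0,3,5}
Layer 2: {2}  cumulative {0,2,3,5}
Reach set: {0,2,3,5}

Answer: UNREACHABLE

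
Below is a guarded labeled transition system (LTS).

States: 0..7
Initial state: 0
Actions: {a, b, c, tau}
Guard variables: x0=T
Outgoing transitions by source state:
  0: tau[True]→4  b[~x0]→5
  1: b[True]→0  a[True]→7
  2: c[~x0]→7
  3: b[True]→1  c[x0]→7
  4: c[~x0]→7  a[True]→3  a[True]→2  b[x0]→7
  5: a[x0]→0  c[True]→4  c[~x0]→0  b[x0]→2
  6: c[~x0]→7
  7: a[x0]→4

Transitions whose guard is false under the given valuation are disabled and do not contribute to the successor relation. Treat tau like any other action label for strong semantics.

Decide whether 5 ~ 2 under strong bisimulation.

Bisimulation quotient by refinement:
  P[0] = {{0,1,2,3,4,5,6,7}}
  P[1] = {{0},{1,4},{2,6},{3},{5},{7}}
  P[2] = {{0},{1},{2,6},{3},{4},{5},{7}}
Fixed point at round 3; 7 class(es).
class of 5: {5}; class of 2: {2,6}

Answer: NOT BISIMILAR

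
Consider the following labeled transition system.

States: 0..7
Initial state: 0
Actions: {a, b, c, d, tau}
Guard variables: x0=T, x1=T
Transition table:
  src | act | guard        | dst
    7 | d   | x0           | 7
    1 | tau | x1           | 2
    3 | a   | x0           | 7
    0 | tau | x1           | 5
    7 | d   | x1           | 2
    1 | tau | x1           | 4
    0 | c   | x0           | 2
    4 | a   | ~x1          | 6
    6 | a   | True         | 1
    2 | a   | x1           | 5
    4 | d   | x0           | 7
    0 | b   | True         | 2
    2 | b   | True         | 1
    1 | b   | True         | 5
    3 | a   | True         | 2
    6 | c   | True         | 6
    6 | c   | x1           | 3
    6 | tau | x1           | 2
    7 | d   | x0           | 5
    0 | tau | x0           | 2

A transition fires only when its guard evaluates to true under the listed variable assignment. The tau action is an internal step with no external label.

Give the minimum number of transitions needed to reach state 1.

Breadth-first toward 1:
  depth 0: {0}
  depth 1: {2,5}
  depth 2: {1}
1 enters at depth 2; path b·b

Answer: 2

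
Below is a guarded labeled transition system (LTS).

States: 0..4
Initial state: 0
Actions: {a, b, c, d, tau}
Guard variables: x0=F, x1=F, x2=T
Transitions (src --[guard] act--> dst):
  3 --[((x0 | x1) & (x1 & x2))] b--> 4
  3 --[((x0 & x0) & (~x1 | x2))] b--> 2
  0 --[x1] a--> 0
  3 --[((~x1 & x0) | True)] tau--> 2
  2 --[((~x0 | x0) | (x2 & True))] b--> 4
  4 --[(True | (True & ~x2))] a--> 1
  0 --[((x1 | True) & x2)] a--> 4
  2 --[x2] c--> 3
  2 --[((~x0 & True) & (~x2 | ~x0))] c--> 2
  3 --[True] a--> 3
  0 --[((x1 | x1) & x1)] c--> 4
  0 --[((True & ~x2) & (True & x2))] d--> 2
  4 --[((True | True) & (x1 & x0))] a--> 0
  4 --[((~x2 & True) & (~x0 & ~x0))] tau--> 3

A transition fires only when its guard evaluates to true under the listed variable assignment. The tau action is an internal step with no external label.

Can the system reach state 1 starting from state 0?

After dropping false guards: 7 live edges.
depth 0: {0}
depth 1: {4}  cumulative {0,4}
depth 2: {1}  cumulative {0,1,4}
Reachable = {0,1,4}
Path to 1: a·a

Answer: REACHABLE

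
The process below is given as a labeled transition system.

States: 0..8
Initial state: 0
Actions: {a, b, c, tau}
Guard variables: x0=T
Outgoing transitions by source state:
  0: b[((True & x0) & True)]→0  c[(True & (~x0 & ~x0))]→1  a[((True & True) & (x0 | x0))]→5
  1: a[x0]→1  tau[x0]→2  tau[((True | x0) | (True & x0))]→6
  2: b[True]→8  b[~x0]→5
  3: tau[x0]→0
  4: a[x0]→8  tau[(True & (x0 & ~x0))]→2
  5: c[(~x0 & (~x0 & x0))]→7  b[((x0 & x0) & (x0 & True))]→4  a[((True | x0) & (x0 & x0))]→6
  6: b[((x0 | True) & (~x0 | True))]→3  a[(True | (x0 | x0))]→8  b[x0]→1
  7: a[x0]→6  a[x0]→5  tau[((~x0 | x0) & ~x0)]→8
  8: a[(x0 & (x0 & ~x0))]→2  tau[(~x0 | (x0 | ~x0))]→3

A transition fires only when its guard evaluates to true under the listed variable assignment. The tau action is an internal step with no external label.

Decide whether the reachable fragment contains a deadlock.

Reachable = {0,1,2,3,4,5,6,8}
  0: a→5  b→0  [2 out]
  1: a→1  tau→2  tau→6  [3 out]
  2: b→8  [1 out]
  3: tau→0  [1 out]
  4: a→8  [1 out]
  5: a→6  b→4  [2 out]
  6: a→8  b→1  b→3  [3 out]
  8: tau→3  [1 out]

Answer: DEADLOCK-FREE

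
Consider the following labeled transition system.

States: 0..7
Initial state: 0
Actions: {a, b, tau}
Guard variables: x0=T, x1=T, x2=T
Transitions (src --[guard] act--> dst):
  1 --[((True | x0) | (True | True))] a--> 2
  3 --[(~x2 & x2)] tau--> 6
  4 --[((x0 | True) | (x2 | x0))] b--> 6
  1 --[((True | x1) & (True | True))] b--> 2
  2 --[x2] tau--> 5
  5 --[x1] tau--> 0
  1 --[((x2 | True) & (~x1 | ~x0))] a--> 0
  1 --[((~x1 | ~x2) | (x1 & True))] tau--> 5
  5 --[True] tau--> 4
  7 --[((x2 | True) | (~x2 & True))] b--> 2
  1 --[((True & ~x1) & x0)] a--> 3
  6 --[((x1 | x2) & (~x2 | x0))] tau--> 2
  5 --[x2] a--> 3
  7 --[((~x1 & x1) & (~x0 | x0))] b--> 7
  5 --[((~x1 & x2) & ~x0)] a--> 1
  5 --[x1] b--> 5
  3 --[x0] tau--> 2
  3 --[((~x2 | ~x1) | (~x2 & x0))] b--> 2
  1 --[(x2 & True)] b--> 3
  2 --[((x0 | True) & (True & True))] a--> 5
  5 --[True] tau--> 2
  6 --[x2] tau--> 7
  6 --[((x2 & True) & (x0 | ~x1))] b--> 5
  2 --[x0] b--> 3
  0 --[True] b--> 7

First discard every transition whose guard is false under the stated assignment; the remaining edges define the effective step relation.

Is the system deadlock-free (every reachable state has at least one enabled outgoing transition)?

Reachable = {0,2,3,4,5,6,7}
  0: b→7  [deg 1]
  2: a→5  b→3  tau→5  [deg 3]
  3: tau→2  [deg 1]
  4: b→6  [deg 1]
  5: a→3  b→5  tau→0  tau→2  tau→4  [deg 5]
  6: b→5  tau→2  tau→7  [deg 3]
  7: b→2  [deg 1]

Answer: DEADLOCK-FREE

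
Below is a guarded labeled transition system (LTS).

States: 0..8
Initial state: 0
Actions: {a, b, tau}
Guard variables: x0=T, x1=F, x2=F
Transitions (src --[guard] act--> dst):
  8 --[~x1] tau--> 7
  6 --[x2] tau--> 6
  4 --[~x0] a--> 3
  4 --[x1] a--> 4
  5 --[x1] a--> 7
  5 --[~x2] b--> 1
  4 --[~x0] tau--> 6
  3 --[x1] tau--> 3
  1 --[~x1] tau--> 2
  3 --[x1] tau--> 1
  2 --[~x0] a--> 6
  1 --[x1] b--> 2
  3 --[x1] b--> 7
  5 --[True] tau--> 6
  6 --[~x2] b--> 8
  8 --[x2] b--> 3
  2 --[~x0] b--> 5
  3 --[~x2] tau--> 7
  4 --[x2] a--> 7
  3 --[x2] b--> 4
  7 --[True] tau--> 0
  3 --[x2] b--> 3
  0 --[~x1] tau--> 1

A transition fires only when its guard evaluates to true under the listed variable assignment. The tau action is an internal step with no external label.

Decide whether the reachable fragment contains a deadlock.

Answer: DEADLOCK at state 2

Working:
Reach set: {0,1,2}
  0: tau→1  [1 out]
  1: tau→2  [1 out]
  2: ∅  [no exit]
witness 2: tau·tau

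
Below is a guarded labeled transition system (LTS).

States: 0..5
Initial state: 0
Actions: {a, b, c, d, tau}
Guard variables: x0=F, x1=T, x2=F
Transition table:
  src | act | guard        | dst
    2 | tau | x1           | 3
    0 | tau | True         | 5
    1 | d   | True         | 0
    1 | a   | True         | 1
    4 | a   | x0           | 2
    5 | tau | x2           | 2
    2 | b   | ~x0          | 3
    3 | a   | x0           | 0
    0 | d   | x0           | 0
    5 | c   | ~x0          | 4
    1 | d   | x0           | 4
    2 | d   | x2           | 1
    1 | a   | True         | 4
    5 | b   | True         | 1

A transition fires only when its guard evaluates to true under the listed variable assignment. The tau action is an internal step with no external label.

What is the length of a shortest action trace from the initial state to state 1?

Answer: 2

Analysis:
BFS to 1:
  Layer 0: {0}
  Layer 1: {5}
  Layer 2: {1,4}
first hit 1 at d=2 via tau·b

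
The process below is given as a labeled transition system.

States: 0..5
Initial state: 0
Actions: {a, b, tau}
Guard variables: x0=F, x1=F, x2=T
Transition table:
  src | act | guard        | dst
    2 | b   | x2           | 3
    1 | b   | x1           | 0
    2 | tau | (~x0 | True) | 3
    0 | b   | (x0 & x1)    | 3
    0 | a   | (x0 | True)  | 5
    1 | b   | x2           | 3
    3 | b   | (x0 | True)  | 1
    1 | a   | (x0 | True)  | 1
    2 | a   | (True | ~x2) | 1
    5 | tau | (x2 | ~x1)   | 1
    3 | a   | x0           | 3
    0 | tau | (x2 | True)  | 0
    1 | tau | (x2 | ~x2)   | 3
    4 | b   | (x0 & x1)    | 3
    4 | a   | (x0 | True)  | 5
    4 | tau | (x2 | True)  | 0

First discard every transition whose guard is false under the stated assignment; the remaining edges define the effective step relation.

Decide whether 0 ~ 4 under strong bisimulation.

Refine partition for ~:
  round 0: {{0,1,2,3,4,5}}
  round 1: {{0,4},{1,2},{3},{5}}
stable after 2 split(s): 4 block(s)
class of 0: {0,4}; class of 4: {0,4}

Answer: BISIMILAR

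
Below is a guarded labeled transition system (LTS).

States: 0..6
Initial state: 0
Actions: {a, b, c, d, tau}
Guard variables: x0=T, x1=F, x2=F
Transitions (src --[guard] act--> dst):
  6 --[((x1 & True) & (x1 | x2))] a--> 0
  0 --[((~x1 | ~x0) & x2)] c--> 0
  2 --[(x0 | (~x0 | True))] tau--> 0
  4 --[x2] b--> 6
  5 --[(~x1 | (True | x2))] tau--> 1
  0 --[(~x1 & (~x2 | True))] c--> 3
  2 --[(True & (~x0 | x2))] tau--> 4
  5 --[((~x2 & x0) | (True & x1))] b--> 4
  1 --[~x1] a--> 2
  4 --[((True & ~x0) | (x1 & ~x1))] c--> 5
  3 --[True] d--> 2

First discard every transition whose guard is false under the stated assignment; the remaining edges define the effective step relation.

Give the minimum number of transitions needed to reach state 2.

BFS to 2:
  depth 0: {0}
  depth 1: {3}
  depth 2: {2}
first hit 2 at d=2 via c·d

Answer: 2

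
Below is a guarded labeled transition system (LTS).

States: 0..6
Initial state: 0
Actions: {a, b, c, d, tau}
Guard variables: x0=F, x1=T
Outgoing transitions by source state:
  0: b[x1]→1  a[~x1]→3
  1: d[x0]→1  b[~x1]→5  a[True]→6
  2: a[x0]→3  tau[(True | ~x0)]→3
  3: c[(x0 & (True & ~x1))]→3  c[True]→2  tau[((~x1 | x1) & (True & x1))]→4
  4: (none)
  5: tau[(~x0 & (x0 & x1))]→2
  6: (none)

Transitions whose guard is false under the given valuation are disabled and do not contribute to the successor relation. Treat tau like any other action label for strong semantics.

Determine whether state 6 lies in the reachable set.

Answer: REACHABLE

Working:
After dropping false guards: 5 live edges.
Layer 0: {0}
Layer 1: {1}  cumulative {0,1}
Layer 2: {6}  cumulative {0,1,6}
Reachable = {0,1,6}
witness 6: b·a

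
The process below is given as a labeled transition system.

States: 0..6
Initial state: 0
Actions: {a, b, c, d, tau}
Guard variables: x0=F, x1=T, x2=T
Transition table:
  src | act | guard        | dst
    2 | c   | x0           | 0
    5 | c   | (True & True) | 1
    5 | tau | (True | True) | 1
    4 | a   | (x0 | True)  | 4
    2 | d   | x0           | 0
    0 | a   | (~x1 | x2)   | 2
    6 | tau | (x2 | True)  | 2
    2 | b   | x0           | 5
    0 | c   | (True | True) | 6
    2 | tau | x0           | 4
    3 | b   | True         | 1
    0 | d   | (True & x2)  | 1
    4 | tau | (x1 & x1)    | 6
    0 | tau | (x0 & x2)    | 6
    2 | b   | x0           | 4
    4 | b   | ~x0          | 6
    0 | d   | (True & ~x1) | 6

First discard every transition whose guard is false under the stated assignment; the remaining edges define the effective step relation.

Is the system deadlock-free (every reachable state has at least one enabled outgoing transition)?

Reachable = {0,1,2,6}
  0: a→2  c→6  d→1  [3 out]
  1: ∅  [STUCK]
  2: ∅  [STUCK]
  6: tau→2  [1 out]
Path to 1: d

Answer: DEADLOCK at state 1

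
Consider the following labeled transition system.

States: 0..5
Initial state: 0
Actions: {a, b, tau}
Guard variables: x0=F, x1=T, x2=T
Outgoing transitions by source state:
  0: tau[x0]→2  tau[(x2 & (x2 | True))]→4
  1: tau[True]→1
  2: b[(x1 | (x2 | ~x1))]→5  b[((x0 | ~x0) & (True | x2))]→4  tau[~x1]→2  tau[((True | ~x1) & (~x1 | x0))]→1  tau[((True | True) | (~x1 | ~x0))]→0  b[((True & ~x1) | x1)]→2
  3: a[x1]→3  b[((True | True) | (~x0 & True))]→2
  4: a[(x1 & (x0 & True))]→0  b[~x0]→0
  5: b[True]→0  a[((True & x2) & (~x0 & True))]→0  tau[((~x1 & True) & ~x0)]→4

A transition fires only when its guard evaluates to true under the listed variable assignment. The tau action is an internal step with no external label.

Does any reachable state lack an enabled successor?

Reachable = {0,4}
  0: tau→4  [1 exit(s)]
  4: b→0  [1 exit(s)]

Answer: DEADLOCK-FREE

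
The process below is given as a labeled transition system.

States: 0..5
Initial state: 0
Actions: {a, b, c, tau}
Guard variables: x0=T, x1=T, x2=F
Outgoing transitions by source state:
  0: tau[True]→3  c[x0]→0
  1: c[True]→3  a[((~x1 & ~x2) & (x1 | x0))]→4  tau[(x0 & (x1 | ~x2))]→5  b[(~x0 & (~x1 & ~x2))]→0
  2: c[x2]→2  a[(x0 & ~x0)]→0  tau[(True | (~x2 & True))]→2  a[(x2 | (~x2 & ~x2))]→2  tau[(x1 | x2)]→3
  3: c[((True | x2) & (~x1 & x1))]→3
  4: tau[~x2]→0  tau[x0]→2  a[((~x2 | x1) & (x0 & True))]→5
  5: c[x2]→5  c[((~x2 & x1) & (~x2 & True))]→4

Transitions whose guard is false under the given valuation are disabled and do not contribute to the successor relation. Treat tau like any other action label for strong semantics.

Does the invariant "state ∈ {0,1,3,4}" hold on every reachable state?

Allowed set {0,1,3,4}
Reach set: {0,3}
  0: ✓
  3: ✓

Answer: INVARIANT HOLDS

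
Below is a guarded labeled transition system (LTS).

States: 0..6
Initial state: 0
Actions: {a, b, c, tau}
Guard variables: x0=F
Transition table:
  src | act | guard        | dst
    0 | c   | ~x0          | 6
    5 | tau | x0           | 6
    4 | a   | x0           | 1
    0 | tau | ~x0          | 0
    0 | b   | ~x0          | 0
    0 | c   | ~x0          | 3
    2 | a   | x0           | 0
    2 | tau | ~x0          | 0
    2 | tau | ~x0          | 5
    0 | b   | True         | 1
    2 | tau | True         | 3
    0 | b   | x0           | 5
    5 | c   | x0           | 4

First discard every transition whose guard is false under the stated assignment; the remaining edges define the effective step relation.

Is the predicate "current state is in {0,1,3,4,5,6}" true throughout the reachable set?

Answer: INVARIANT HOLDS

Analysis:
Safe = {0,1,3,4,5,6}
R = {0,1,3,6}
  0: ✓
  1: ✓
  3: ✓
  6: ✓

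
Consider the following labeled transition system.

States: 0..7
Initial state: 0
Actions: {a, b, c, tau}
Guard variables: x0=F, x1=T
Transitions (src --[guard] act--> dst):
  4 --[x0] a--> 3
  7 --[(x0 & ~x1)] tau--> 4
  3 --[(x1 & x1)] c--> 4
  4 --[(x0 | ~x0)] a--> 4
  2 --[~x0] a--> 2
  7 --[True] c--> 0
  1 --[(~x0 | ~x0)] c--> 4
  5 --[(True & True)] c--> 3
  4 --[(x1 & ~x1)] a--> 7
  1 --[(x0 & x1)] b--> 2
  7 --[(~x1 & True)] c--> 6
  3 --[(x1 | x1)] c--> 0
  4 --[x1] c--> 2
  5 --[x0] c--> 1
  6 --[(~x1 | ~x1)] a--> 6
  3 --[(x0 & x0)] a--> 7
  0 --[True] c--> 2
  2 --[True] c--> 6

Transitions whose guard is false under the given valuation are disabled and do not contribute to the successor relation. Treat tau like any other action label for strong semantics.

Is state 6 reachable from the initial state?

Answer: REACHABLE

Analysis:
After dropping false guards: 10 live edges.
Layer 0: {0}
Layer 1: {2}  now seen {0,2}
Layer 2: {6}  now seen {0,2,6}
Reach set: {0,2,6}
Path to 6: c·c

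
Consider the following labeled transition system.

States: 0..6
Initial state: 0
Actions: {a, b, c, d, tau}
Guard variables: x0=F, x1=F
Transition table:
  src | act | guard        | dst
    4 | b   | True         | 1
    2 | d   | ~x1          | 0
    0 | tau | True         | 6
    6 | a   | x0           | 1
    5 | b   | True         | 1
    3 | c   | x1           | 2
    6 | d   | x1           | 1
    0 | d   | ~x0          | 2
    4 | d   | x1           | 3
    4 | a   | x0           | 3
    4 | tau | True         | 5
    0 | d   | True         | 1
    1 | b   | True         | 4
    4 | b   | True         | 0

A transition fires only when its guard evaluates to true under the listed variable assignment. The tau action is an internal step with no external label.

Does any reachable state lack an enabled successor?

Reach set: {0,1,2,4,5,6}
  0: d→1  d→2  tau→6  [3 exit(s)]
  1: b→4  [1 exit(s)]
  2: d→0  [1 exit(s)]
  4: b→0  b→1  tau→5  [3 exit(s)]
  5: b→1  [1 exit(s)]
  6: ∅  [deadlock]
trace reaching 6: tau

Answer: DEADLOCK at state 6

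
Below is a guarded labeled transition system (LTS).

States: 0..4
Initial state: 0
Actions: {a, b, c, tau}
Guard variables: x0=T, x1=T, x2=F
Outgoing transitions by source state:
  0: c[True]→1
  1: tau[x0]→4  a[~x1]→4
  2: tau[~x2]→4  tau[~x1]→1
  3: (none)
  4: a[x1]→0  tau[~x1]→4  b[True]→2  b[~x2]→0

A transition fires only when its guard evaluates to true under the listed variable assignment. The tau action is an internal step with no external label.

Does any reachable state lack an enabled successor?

Answer: DEADLOCK-FREE

Working:
Reach set: {0,1,2,4}
  0: c→1  [1 exit(s)]
  1: tau→4  [1 exit(s)]
  2: tau→4  [1 exit(s)]
  4: a→0  b→0  b→2  [3 exit(s)]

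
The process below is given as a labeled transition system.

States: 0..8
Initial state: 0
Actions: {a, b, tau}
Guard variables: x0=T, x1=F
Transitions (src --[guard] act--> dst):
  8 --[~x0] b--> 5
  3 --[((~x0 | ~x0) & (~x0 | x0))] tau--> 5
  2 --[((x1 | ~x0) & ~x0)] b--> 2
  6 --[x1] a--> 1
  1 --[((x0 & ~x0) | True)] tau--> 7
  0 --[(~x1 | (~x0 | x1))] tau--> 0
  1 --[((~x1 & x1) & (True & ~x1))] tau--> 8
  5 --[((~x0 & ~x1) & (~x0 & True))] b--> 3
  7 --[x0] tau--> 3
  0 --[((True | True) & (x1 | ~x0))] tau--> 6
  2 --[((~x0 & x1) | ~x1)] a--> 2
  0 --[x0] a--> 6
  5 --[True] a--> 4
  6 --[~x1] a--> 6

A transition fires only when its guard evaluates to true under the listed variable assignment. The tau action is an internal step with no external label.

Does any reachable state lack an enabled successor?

Reach set: {0,6}
  0: a→6  tau→0  [2 out]
  6: a→6  [1 out]

Answer: DEADLOCK-FREE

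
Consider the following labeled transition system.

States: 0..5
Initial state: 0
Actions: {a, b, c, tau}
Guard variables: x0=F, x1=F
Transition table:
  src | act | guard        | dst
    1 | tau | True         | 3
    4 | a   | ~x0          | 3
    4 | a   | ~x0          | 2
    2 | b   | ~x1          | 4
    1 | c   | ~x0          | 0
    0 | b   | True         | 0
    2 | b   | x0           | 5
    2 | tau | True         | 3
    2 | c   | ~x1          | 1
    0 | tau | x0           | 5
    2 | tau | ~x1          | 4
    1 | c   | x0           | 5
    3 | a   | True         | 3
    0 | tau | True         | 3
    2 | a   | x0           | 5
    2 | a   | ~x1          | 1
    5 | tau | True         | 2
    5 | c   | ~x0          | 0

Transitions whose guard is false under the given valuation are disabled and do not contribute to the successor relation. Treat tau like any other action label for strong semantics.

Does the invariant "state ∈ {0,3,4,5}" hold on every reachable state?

Answer: INVARIANT HOLDS

Working:
Safe = {0,3,4,5}
Reachable = {0,3}
  0: ✓
  3: ✓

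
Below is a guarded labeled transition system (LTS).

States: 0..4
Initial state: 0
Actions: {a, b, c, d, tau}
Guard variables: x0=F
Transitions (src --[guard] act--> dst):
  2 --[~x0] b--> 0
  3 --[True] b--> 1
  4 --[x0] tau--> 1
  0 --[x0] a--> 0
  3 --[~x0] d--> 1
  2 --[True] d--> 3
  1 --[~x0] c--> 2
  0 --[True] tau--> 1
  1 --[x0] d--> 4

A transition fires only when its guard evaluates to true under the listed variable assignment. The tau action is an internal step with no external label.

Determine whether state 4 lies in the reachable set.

Guard filter leaves 6 enabled edge(s).
L0 = {0}
L1 = {1}  now seen {0,1}
L2 = {2}  now seen {0,1,2}
L3 = {3}  now seen {0,1,2,3}
Reachable = {0,1,2,3}

Answer: UNREACHABLE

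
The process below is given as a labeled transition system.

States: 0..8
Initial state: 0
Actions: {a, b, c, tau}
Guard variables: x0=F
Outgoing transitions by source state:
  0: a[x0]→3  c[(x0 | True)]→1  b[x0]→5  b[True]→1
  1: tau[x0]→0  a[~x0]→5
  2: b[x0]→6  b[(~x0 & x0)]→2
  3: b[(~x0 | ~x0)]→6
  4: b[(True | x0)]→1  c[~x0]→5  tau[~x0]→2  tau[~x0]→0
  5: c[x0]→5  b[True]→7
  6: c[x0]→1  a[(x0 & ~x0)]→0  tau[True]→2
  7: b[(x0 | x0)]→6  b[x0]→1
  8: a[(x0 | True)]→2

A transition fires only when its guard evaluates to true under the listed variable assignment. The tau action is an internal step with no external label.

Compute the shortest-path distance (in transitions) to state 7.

BFS to 7:
  Layer 0: {0}
  Layer 1: {1}
  Layer 2: {5}
  Layer 3: {7}
first hit 7 at d=3 via b·a·b

Answer: 3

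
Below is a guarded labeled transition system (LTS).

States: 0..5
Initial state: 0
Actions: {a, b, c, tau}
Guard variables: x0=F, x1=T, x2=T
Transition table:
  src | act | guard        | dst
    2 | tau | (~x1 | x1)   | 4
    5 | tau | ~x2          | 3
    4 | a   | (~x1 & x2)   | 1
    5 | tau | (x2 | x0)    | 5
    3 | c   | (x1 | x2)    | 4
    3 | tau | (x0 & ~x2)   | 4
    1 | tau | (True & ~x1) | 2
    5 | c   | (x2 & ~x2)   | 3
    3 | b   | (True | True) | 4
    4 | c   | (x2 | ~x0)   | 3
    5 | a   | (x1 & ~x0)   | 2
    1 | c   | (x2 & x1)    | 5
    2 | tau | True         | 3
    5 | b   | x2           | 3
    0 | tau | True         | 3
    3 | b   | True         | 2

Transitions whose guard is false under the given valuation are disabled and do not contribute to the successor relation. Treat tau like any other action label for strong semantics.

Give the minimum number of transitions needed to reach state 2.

Answer: 2

Analysis:
Breadth-first toward 2:
  depth 0: {0}
  depth 1: {3}
  depth 2: {2,4}
first hit 2 at d=2 via tau·b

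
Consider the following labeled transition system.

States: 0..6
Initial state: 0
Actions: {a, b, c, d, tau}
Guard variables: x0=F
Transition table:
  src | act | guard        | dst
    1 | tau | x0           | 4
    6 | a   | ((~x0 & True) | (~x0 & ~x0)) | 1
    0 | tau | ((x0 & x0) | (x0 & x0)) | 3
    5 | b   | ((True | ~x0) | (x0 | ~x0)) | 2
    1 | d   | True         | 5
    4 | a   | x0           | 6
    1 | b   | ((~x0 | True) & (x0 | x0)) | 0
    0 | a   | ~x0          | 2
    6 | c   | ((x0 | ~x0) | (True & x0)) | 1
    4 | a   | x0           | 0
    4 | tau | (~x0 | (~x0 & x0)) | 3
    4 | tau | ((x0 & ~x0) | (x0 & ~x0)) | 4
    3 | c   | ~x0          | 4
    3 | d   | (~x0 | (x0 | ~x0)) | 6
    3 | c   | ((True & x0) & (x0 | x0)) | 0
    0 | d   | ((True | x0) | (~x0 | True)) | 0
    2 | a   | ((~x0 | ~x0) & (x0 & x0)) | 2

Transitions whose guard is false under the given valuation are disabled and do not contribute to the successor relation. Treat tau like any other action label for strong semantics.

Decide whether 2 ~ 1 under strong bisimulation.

Answer: NOT BISIMILAR

Trace:
Refine partition for ~:
  π0 = {{0,1,2,3,4,5,6}}
  π1 = {{0},{1},{2},{3},{4},{5},{6}}
7 equivalence class(es) (converged in 2)
2∈{2}, 1∈{1}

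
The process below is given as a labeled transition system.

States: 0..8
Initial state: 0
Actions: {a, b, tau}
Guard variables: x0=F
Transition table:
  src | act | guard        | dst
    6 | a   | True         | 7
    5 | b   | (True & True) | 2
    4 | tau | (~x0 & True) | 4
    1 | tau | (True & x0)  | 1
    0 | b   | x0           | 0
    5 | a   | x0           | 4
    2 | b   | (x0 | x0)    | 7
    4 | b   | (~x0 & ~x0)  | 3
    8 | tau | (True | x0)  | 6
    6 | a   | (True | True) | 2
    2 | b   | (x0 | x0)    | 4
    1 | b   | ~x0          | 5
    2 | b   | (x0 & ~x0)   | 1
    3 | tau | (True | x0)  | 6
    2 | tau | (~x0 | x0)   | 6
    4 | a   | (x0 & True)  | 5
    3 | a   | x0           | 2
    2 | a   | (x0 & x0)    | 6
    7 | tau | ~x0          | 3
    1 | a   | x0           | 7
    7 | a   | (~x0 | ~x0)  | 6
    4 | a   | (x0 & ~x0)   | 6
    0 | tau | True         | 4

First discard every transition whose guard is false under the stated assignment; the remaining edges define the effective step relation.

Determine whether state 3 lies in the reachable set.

Answer: REACHABLE

Trace:
Guard filter leaves 12 enabled edge(s).
Layer 0: {0}
Layer 1: {4}  cumulative {0,4}
Layer 2: {3}  cumulative {0,3,4}
Layer 3: {6}  cumulative {0,3,4,6}
Layer 4: {2,7}  cumulative {0,2,3,4,6,7}
Reachable = {0,2,3,4,6,7}
Path to 3: tau·b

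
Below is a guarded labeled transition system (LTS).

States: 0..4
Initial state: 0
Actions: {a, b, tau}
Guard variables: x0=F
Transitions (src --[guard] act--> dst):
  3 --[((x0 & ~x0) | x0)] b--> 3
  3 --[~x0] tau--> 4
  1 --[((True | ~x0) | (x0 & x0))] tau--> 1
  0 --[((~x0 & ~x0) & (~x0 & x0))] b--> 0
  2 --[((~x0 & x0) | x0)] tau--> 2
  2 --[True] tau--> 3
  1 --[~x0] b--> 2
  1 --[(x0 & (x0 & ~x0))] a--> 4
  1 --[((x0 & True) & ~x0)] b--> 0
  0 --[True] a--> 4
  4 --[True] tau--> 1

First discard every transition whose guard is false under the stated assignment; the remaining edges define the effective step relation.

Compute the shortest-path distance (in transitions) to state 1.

Breadth-first toward 1:
  L0 = {0}
  L1 = {4}
  L2 = {1}
first hit 1 at d=2 via a·tau

Answer: 2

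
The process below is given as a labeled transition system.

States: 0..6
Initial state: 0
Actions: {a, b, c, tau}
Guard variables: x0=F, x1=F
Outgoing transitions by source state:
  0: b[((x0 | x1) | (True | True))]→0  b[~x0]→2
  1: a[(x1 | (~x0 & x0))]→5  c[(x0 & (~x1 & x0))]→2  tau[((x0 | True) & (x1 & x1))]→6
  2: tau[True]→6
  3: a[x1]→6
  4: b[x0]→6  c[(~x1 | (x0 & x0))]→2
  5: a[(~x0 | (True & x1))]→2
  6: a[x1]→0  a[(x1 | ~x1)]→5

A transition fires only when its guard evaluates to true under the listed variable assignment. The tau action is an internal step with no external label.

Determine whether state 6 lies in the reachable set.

6 transition(s) survive guard evaluation.
Layer 0: {0}
Layer 1: {2}  total {0,2}
Layer 2: {6}  total {0,2,6}
Layer 3: {5}  total {0,2,5,6}
Reach set: {0,2,5,6}
witness 6: b·tau

Answer: REACHABLE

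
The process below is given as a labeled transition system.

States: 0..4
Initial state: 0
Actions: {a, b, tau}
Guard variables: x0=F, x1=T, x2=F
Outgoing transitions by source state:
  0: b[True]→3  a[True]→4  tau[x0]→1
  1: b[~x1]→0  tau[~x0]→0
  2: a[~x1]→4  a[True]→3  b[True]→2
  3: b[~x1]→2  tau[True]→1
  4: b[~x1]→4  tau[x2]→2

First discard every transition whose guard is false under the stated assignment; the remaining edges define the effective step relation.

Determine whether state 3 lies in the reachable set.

Answer: REACHABLE

Working:
After dropping false guards: 6 live edges.
L0 = {0}
L1 = {3,4}  cumulative {0,3,4}
L2 = {1}  cumulative {0,1,3,4}
R = {0,1,3,4}
trace reaching 3: b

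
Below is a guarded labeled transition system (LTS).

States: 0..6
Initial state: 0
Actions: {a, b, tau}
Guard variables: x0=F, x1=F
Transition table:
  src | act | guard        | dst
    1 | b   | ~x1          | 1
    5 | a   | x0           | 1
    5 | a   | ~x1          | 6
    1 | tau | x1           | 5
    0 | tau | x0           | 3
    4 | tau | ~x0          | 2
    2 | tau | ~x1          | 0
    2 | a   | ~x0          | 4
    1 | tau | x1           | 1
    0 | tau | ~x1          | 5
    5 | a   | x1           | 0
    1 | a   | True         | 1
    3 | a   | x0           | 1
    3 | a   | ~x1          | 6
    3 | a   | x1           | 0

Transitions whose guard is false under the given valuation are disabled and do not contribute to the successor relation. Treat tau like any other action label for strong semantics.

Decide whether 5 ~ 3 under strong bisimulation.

Answer: BISIMILAR

Working:
Bisimulation quotient by refinement:
  round 0: {{0,1,2,3,4,5,6}}
  round 1: {{0,4},{1},{2},{3,5},{6}}
  round 2: {{0},{1},{2},{3,5},{4},{6}}
6 equivalence class(es) (converged in 3)
class of 5: {3,5}; class of 3: {3,5}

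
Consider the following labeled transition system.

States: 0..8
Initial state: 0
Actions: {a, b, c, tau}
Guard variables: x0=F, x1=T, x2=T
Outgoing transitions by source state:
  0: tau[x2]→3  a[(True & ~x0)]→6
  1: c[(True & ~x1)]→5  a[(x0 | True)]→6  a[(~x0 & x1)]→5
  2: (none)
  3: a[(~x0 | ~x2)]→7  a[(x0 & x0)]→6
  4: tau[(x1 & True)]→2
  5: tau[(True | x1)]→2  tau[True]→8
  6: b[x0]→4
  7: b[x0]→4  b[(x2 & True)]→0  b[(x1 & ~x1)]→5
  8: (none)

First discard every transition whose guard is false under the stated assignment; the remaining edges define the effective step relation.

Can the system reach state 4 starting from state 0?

Guard filter leaves 9 enabled edge(s).
L0 = {0}
L1 = {3,6}  cumulative {0,3,6}
L2 = {7}  cumulative {0,3,6,7}
Reach set: {0,3,6,7}

Answer: UNREACHABLE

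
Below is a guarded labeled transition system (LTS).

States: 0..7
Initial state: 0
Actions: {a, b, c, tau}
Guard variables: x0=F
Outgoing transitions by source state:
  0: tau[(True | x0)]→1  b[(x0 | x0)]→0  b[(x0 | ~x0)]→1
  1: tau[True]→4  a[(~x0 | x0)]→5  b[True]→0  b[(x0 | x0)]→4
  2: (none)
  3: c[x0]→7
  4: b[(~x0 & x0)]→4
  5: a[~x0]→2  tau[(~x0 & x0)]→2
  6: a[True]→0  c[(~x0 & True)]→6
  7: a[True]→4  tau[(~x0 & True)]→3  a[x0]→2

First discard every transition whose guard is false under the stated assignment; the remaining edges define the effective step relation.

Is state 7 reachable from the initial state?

Guard filter leaves 10 enabled edge(s).
depth 0: {0}
depth 1: {1}  total {0,1}
depth 2: {4,5}  total {0,1,4,5}
depth 3: {2}  total {0,1,2,4,5}
Reach set: {0,1,2,4,5}

Answer: UNREACHABLE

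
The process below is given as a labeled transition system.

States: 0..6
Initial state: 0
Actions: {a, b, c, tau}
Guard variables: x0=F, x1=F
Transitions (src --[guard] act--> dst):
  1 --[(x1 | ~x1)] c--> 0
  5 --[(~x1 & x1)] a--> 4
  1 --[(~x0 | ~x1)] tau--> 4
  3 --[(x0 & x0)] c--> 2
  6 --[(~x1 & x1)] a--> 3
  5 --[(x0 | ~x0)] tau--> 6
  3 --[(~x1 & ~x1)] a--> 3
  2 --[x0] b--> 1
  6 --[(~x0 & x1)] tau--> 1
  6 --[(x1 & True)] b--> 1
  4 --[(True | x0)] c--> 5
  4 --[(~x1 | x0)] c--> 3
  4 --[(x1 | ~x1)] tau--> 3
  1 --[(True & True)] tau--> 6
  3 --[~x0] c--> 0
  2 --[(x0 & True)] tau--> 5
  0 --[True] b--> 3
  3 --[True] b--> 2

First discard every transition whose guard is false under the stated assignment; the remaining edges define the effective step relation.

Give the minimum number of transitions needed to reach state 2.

Answer: 2

Analysis:
Layered search for 2:
  Layer 0: {0}
  Layer 1: {3}
  Layer 2: {2}
first hit 2 at d=2 via b·b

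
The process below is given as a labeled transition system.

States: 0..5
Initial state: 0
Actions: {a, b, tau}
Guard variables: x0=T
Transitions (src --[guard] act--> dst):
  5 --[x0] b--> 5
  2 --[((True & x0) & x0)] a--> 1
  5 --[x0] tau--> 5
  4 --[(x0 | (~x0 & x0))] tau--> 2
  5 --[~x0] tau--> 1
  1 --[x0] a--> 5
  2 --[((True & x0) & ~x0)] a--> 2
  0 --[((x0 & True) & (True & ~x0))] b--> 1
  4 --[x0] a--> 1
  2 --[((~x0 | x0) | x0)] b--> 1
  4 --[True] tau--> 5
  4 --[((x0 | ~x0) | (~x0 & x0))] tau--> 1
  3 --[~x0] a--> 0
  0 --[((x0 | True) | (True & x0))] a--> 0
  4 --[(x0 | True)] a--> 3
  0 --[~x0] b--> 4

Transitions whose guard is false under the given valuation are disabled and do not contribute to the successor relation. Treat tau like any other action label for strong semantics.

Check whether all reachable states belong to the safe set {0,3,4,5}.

Allowed set {0,3,4,5}
Reachable = {0}
  0: safe

Answer: INVARIANT HOLDS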